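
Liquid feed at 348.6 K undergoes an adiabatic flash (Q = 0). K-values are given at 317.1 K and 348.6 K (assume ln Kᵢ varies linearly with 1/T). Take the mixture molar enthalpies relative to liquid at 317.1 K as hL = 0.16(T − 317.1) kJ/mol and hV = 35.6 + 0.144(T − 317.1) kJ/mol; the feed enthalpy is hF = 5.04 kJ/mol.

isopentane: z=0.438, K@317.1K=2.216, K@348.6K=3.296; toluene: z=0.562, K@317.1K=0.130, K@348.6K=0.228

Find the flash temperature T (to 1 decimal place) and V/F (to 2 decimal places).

T = 323.2 K, V/F = 0.11

Adiabatic flash: solve Rachford–Rice at each trial T, then check hF = ψ·hV(T) + (1−ψ)·hL(T).
  T = 317.1 K: K = (2.216, 0.130), RR gives ψ = 0.041, H_out = 1.469 kJ/mol
  T = 348.6 K: K = (3.296, 0.228), RR gives ψ = 0.323, H_out = 16.361 kJ/mol
  T = 332.9 K: K = (2.730, 0.175), RR gives ψ = 0.206, H_out = 9.801 kJ/mol
  T = 325.0 K: K = (2.466, 0.151), RR gives ψ = 0.133, H_out = 5.968 kJ/mol
  T = 321.1 K: K = (2.341, 0.140), RR gives ψ = 0.090, H_out = 3.852 kJ/mol
  T = 323.1 K: K = (2.404, 0.146), RR gives ψ = 0.113, H_out = 4.960 kJ/mol
  T = 324.1 K: K = (2.437, 0.149), RR gives ψ = 0.123, H_out = 5.495 kJ/mol
Linear interpolation between T = 323.1 (H_out = 4.960) and T = 324.1 (H_out = 5.495) on hF = 5.04 gives T ≈ 323.2 K, at which ψ = 0.11.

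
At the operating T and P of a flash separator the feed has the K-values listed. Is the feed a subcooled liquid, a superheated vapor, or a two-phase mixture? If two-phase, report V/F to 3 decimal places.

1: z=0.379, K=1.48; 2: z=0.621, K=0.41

ΣzᵢKᵢ = 0.816; Σzᵢ/Kᵢ = 1.771.
Since ΣzᵢKᵢ < 1 the mixture is below its bubble point — single liquid phase.

subcooled liquid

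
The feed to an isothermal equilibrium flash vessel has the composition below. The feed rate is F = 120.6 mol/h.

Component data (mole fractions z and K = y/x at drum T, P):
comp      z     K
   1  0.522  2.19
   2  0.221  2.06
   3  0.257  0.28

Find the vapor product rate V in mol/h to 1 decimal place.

V = 97.5 mol/h

Rachford–Rice: g(V/F) = Σ zᵢ(Kᵢ−1)/(1+V/F(Kᵢ−1)) = 0.
Feasibility: ΣzᵢKᵢ = 1.670, Σzᵢ/Kᵢ = 1.263 — both > 1, two phases present.
Newton–Raphson from V/F = 0.5:
  V/F = 0.500: g = 0.2534, g' = -0.722 → V/F = 0.851
  V/F = 0.851: g = -0.0461, g' = -1.140 → V/F = 0.811
  V/F = 0.811: g = -0.0023, g' = -1.032 → V/F = 0.808
Converged at V/F = 0.808.
Then V = V/F·F = 0.8084·120.6 = 97.5 mol/h and L = F − V = 23.1 mol/h.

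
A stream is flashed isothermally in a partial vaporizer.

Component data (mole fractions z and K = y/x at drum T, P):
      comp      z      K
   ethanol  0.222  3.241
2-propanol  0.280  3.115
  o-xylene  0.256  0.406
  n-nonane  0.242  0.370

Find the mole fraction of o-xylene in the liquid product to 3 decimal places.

x_o-xylene = 0.394

Let ψ = V/F and solve Σ zᵢ(Kᵢ−1)/(1+ψ(Kᵢ−1)) = 0.
g(0) = ΣzᵢKᵢ − 1 = 0.785 and g(1) = 1 − Σzᵢ/Kᵢ = -0.443, so a root lies in (0, 1).
Newton–Raphson from ψ = 0.5:
  ψ = 0.500: g = 0.0836, g' = -0.931 → ψ = 0.590
  ψ = 0.590: g = 0.0012, g' = -0.912 → ψ = 0.591
Converged at ψ = 0.591.
Compositions from xᵢ = zᵢ/(1+ψ(Kᵢ−1)), yᵢ = Kᵢxᵢ:
  ethanol: x = 0.096, y = 0.310
  2-propanol: x = 0.124, y = 0.388
  o-xylene: x = 0.394, y = 0.160
  n-nonane: x = 0.386, y = 0.143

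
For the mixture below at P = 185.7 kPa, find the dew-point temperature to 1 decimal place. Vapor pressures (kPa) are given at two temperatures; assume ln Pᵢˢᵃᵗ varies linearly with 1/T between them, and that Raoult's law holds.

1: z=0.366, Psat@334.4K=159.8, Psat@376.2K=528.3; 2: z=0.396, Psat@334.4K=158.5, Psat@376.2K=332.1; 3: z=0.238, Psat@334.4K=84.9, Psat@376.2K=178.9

Dew-point temperature: Σzᵢ·P/Pᵢˢᵃᵗ(T) = 1. Interpolate ln Pᵢˢᵃᵗ = aᵢ + bᵢ/T.
  T = 334.4 K: ΣzᵢP/Pᵢˢᵃᵗ = 1.4098
  T = 376.2 K: ΣzᵢP/Pᵢˢᵃᵗ = 0.5971
  T = 355.3 K: ΣzᵢP/Pᵢˢᵃᵗ = 0.8903
  T = 344.9 K: ΣzᵢP/Pᵢˢᵃᵗ = 1.1098
  T = 350.1 K: ΣzᵢP/Pᵢˢᵃᵗ = 0.9920
  T = 347.5 K: ΣzᵢP/Pᵢˢᵃᵗ = 1.0487
Interpolating between 347.5 K and 350.1 K gives T ≈ 349.7 K.

T = 349.7 K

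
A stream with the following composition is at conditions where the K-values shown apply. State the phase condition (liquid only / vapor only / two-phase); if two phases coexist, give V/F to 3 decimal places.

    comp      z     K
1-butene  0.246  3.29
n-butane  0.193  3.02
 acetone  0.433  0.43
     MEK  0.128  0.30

two-phase, V/F = 0.471

ΣzᵢKᵢ = 1.617; Σzᵢ/Kᵢ = 1.572.
Both exceed 1, so a two-phase solution exists.
Material balance + equilibrium reduce to Σ zᵢ(Kᵢ−1)/(1+ψ(Kᵢ−1)) = 0.
Iterate (Newton) starting at ψ = 0.64:
  ψ = 0.640: g = -0.1524, g' = -0.917 → ψ = 0.474
  ψ = 0.474: g = -0.0028, g' = -0.907 → ψ = 0.471
Converged at ψ = 0.471.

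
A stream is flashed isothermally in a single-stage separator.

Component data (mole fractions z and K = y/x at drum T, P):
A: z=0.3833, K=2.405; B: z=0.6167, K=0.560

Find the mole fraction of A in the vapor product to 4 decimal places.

Material balance + equilibrium reduce to Σ zᵢ(Kᵢ−1)/(1+ψ(Kᵢ−1)) = 0.
g(0) = ΣzᵢKᵢ − 1 = 0.2672 and g(1) = 1 − Σzᵢ/Kᵢ = -0.2606, so a root lies in (0, 1).
Binary case is linear: z₁(K₁−1)(1+ψ(K₂−1)) + z₂(K₂−1)(1+ψ(K₁−1)) = 0
⇒ ψ = [z₁(K₁−1)+z₂(K₂−1)] / [−(K₁−1)(K₂−1)] = 0.26719/0.61820 = 0.4322
Compositions from xᵢ = zᵢ/(1+ψ(Kᵢ−1)), yᵢ = Kᵢxᵢ:
  A: x = 0.2385, y = 0.5736
  B: x = 0.7615, y = 0.4264

y_A = 0.5736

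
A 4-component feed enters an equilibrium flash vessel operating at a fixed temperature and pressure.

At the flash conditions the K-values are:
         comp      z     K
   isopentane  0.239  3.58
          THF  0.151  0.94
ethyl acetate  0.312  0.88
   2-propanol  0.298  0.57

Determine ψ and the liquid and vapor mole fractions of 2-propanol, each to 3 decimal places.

Material balance + equilibrium reduce to Σ zᵢ(Kᵢ−1)/(1+ψ(Kᵢ−1)) = 0.
g(0) = ΣzᵢKᵢ − 1 = 0.442 and g(1) = 1 − Σzᵢ/Kᵢ = -0.105, so a root lies in (0, 1).
Newton iteration, ψ⁰ = 0.64:
  ψ = 0.640: g = 0.0058, g' = -0.337 → ψ = 0.657
Converged at ψ = 0.657.
Compositions from xᵢ = zᵢ/(1+ψ(Kᵢ−1)), yᵢ = Kᵢxᵢ:
  isopentane: x = 0.089, y = 0.317
  THF: x = 0.157, y = 0.148
  ethyl acetate: x = 0.339, y = 0.298
  2-propanol: x = 0.415, y = 0.237

ψ = 0.657, x_2-propanol = 0.415, y_2-propanol = 0.237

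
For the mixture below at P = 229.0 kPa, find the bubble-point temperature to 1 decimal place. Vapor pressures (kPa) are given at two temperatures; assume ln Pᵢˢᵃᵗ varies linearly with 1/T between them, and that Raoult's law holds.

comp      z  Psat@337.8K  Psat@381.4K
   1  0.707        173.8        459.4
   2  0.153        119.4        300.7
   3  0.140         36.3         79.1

T = 356.9 K

Bubble-point temperature: ΣzᵢPᵢˢᵃᵗ(T) = P. Interpolate ln Pᵢˢᵃᵗ = aᵢ + bᵢ/T.
  T = 337.8 K: ΣzᵢPᵢˢᵃᵗ = 146.23 kPa
  T = 381.4 K: ΣzᵢPᵢˢᵃᵗ = 381.88 kPa
  T = 359.6 K: ΣzᵢPᵢˢᵃᵗ = 243.24 kPa
  T = 348.7 K: ΣzᵢPᵢˢᵃᵗ = 190.09 kPa
  T = 354.1 K: ΣzᵢPᵢˢᵃᵗ = 215.19 kPa
  T = 356.9 K: ΣzᵢPᵢˢᵃᵗ = 229.15 kPa
Interpolating between 354.1 K and 356.9 K gives T ≈ 356.9 K.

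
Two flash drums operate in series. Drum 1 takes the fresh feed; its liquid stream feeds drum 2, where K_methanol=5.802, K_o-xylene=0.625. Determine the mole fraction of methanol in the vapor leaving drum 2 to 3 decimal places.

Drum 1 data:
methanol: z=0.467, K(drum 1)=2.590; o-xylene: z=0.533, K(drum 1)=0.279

y_methanol (drum 2) = 0.420

Drum 1:
Iterate (Newton) starting at ψ₁ = 0.5:
  ψ₁ = 0.500: g = -0.1873, g' = -1.044 → ψ₁ = 0.321
  ψ₁ = 0.321: g = -0.0080, g' = -0.987 → ψ₁ = 0.312
Converged at ψ₁ = 0.312.
Drum-1 compositions:
  methanol: x = 0.312, y = 0.808
  o-xylene: x = 0.688, y = 0.192
Drum-2 feed = drum-1 liquid: z₂ = (0.3120, 0.6880).
Drum 2:
Newton–Raphson from ψ₂ = 0.41:
  ψ₂ = 0.410: g = 0.1998, g' = -0.951 → ψ₂ = 0.620
  ψ₂ = 0.620: g = 0.0405, g' = -0.619 → ψ₂ = 0.685
  ψ₂ = 0.685: g = 0.0018, g' = -0.566 → ψ₂ = 0.689
Converged at ψ₂ = 0.689.
  methanol: x = 0.072, y = 0.420
  o-xylene: x = 0.928, y = 0.580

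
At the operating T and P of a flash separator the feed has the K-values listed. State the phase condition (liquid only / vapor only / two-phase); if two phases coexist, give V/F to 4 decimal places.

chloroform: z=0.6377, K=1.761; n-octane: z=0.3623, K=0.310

ΣzᵢKᵢ = 1.2353; Σzᵢ/Kᵢ = 1.5308.
Both exceed 1, so a two-phase solution exists.
Rachford–Rice: g(ψ) = Σ zᵢ(Kᵢ−1)/(1+ψ(Kᵢ−1)) = 0.
Binary case is linear: z₁(K₁−1)(1+ψ(K₂−1)) + z₂(K₂−1)(1+ψ(K₁−1)) = 0
⇒ ψ = [z₁(K₁−1)+z₂(K₂−1)] / [−(K₁−1)(K₂−1)] = 0.23530/0.52509 = 0.4481

two-phase, V/F = 0.4481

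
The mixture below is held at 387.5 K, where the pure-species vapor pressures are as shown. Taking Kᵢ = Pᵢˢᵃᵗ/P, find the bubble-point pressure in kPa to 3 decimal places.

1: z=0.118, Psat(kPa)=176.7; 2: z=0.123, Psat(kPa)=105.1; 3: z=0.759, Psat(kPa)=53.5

At the bubble point ψ → 0, so ΣzᵢKᵢ = 1 with Kᵢ = Pᵢˢᵃᵗ/P ⇒ P = ΣzᵢPᵢˢᵃᵗ.
P = 0.118·176.7 + 0.123·105.1 + 0.759·53.5 = 74.384 kPa

Pbub = 74.384 kPa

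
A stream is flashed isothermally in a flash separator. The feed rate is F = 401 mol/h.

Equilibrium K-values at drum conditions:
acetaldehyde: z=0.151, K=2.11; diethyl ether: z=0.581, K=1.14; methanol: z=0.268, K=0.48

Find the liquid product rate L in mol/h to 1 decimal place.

Newton–Raphson from ψ = 0.5:
  ψ = 0.500: g = -0.0045, g' = -0.219 → ψ = 0.479
Converged at ψ = 0.479.
Then V = ψ·F = 0.4793·401 = 192.2 mol/h and L = F − V = 208.8 mol/h.

L = 208.8 mol/h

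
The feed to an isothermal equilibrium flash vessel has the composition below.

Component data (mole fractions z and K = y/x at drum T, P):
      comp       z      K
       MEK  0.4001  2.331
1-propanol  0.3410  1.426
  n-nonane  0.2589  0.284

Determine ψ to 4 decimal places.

ψ = 0.7206

Newton iteration, ψ⁰ = 0.42:
  ψ = 0.4200: g = 0.19971, g' = -0.6076 → ψ = 0.7487
  ψ = 0.7487: g = -0.02270, g' = -0.8301 → ψ = 0.7214
  ψ = 0.7214: g = -0.00058, g' = -0.7884 → ψ = 0.7206
Converged at ψ = 0.7206.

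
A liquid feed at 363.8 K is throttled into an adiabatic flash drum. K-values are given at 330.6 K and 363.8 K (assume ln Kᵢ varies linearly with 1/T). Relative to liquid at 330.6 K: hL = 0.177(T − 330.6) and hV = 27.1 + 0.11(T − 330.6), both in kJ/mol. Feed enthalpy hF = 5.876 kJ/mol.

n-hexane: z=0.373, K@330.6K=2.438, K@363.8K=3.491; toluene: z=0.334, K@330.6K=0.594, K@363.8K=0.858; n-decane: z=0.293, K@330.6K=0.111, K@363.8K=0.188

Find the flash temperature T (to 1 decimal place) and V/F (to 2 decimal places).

T = 334.6 K, V/F = 0.19

Adiabatic flash: solve Rachford–Rice at each trial T, then check hF = ψ·hV(T) + (1−ψ)·hL(T).
  T = 330.6 K: K = (2.438, 0.594, 0.111), RR gives ψ = 0.146, H_out = 3.951 kJ/mol
  T = 363.8 K: K = (3.491, 0.858, 0.188), RR gives ψ = 0.462, H_out = 17.381 kJ/mol
  T = 347.2 K: K = (2.943, 0.720, 0.146), RR gives ψ = 0.320, H_out = 11.255 kJ/mol
  T = 338.9 K: K = (2.685, 0.656, 0.128), RR gives ψ = 0.239, H_out = 7.808 kJ/mol
  T = 334.8 K: K = (2.561, 0.625, 0.119), RR gives ψ = 0.195, H_out = 5.965 kJ/mol
  T = 332.7 K: K = (2.499, 0.609, 0.115), RR gives ψ = 0.171, H_out = 4.975 kJ/mol
Linear interpolation between T = 332.7 (H_out = 4.975) and T = 334.8 (H_out = 5.965) on hF = 5.876 gives T ≈ 334.6 K, at which ψ = 0.19.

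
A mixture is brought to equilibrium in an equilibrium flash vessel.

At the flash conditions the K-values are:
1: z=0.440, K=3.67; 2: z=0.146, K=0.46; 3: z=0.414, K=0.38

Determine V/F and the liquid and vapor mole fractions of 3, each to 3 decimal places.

Newton–Raphson from V/F = 0.68:
  V/F = 0.680: g = -0.1511, g' = -0.978 → V/F = 0.525
  V/F = 0.525: g = -0.0019, g' = -0.976 → V/F = 0.524
Converged at V/F = 0.524.
Compositions from xᵢ = zᵢ/(1+V/F(Kᵢ−1)), yᵢ = Kᵢxᵢ:
  1: x = 0.184, y = 0.673
  2: x = 0.204, y = 0.094
  3: x = 0.613, y = 0.233

V/F = 0.524, x_3 = 0.613, y_3 = 0.233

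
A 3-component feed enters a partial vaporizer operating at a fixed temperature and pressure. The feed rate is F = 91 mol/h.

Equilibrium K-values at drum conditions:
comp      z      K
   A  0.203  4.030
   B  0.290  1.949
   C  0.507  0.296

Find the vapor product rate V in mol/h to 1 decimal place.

V = 34.7 mol/h

Iterate (Newton) starting at V/F = 0.49:
  V/F = 0.490: g = -0.1095, g' = -1.009 → V/F = 0.382
  V/F = 0.382: g = -0.0006, g' = -1.011 → V/F = 0.381
Converged at V/F = 0.381.
Then V = V/F·F = 0.3809·91 = 34.7 mol/h and L = F − V = 56.3 mol/h.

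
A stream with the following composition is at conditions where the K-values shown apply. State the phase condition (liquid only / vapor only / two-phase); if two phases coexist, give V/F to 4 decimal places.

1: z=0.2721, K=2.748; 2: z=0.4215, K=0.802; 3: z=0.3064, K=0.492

ΣzᵢKᵢ = 1.2365; Σzᵢ/Kᵢ = 1.2473.
Both exceed 1, so a two-phase solution exists.
Let ψ = V/F and solve Σ zᵢ(Kᵢ−1)/(1+ψ(Kᵢ−1)) = 0.
Newton–Raphson from ψ = 0.5:
  ψ = 0.5000: g = -0.04747, g' = -0.3992 → ψ = 0.3811
  ψ = 0.3811: g = 0.00219, g' = -0.4404 → ψ = 0.3860
  ψ = 0.3860: g = 0.00001, g' = -0.4381 → ψ = 0.3861
Converged at ψ = 0.3861.

two-phase, V/F = 0.3861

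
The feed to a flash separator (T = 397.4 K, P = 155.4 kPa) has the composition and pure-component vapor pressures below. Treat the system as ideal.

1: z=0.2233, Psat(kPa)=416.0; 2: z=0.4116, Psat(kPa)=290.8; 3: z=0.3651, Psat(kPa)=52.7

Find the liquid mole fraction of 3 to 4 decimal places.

Raoult's law: Kᵢ = Pᵢˢᵃᵗ/P = Pᵢˢᵃᵗ/155.4.
  K_1 = 416.0/155.4 = 2.676963, K_2 = 290.8/155.4 = 1.871300, K_3 = 52.7/155.4 = 0.339125
Newton iteration, ψ⁰ = 0.54:
  ψ = 0.5400: g = 0.06522, g' = -0.7030 → ψ = 0.6328
  ψ = 0.6328: g = -0.00186, g' = -0.7487 → ψ = 0.6303
Converged at ψ = 0.6303.
Compositions from xᵢ = zᵢ/(1+ψ(Kᵢ−1)), yᵢ = Kᵢxᵢ:
  1: x = 0.1086, y = 0.2906
  2: x = 0.2657, y = 0.4972
  3: x = 0.6258, y = 0.2122

x_3 = 0.6258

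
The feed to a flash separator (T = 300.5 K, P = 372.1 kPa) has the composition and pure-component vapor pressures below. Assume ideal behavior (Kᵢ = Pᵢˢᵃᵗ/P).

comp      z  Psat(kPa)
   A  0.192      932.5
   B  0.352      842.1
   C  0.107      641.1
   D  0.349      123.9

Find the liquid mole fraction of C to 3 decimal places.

x_C = 0.071

Raoult's law: Kᵢ = Pᵢˢᵃᵗ/P = Pᵢˢᵃᵗ/372.1.
  K_A = 932.5/372.1 = 2.50605, K_B = 842.1/372.1 = 2.26310, K_C = 641.1/372.1 = 1.72292, K_D = 123.9/372.1 = 0.33298
Rachford–Rice: g(β) = Σ zᵢ(Kᵢ−1)/(1+β(Kᵢ−1)) = 0.
g(0) = ΣzᵢKᵢ − 1 = 0.578 and g(1) = 1 − Σzᵢ/Kᵢ = -0.342, so a root lies in (0, 1).
Newton–Raphson from β = 0.68:
  β = 0.680: g = 0.0079, g' = -0.814 → β = 0.690
Converged at β = 0.690.
Compositions from xᵢ = zᵢ/(1+β(Kᵢ−1)), yᵢ = Kᵢxᵢ:
  A: x = 0.094, y = 0.236
  B: x = 0.188, y = 0.426
  C: x = 0.071, y = 0.123
  D: x = 0.646, y = 0.215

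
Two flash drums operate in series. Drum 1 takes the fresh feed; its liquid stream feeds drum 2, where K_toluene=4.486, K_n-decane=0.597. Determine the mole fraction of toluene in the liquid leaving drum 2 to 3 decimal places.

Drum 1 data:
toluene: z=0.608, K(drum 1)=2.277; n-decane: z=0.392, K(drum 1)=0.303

Drum 1:
Material balance + equilibrium reduce to Σ zᵢ(Kᵢ−1)/(1+ψ₁(Kᵢ−1)) = 0.
Feasibility: ΣzᵢKᵢ = 1.503, Σzᵢ/Kᵢ = 1.561 — both > 1, two phases present.
Newton–Raphson from ψ₁ = 0.58:
  ψ₁ = 0.580: g = -0.0126, g' = -0.864 → ψ₁ = 0.565
Converged at ψ₁ = 0.565.
Drum-1 compositions:
  toluene: x = 0.353, y = 0.804
  n-decane: x = 0.647, y = 0.196
Drum-2 feed = drum-1 liquid: z₂ = (0.3531, 0.6469).
Drum 2:
Binary case is linear: z₁(K₁−1)(1+ψ₂(K₂−1)) + z₂(K₂−1)(1+ψ₂(K₁−1)) = 0
⇒ ψ₂ = [z₁(K₁−1)+z₂(K₂−1)] / [−(K₁−1)(K₂−1)] = 0.9702/1.4049 = 0.691
  toluene: x = 0.104, y = 0.465
  n-decane: x = 0.896, y = 0.535

x_toluene (drum 2) = 0.104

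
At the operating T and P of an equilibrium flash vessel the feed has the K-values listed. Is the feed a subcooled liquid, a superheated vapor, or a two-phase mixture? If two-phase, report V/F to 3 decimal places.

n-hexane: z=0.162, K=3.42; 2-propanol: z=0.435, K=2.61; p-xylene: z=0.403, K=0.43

two-phase, V/F = 0.822

ΣzᵢKᵢ = 1.863; Σzᵢ/Kᵢ = 1.151.
Both exceed 1, so a two-phase solution exists.
Let ψ = V/F and solve Σ zᵢ(Kᵢ−1)/(1+ψ(Kᵢ−1)) = 0.
Newton iteration, ψ⁰ = 0.5:
  ψ = 0.500: g = 0.2441, g' = -0.796 → ψ = 0.807
  ψ = 0.807: g = 0.0124, g' = -0.771 → ψ = 0.823
  ψ = 0.823: g = -0.0001, g' = -0.779 → ψ = 0.822
Converged at ψ = 0.822.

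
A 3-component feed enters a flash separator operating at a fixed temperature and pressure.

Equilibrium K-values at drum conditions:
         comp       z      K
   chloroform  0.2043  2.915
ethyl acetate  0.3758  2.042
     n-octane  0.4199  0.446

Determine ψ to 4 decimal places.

Rachford–Rice: g(ψ) = Σ zᵢ(Kᵢ−1)/(1+ψ(Kᵢ−1)) = 0.
g(0) = ΣzᵢKᵢ − 1 = 0.5502 and g(1) = 1 − Σzᵢ/Kᵢ = -0.1956, so a root lies in (0, 1).
Newton–Raphson from ψ = 0.45:
  ψ = 0.4500: g = 0.16685, g' = -0.6339 → ψ = 0.7132
  ψ = 0.7132: g = 0.00544, g' = -0.6204 → ψ = 0.7220
  ψ = 0.7220: g = -0.00001, g' = -0.6228 → ψ = 0.7219
Converged at ψ = 0.7219.

ψ = 0.7219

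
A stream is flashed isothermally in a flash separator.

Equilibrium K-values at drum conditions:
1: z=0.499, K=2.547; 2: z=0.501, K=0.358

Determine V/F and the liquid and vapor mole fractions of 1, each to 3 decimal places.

V/F = 0.453, x_1 = 0.293, y_1 = 0.747

Rachford–Rice: g(V/F) = Σ zᵢ(Kᵢ−1)/(1+V/F(Kᵢ−1)) = 0.
Check two-phase: ΣzᵢKᵢ = 1.450 > 1 and Σzᵢ/Kᵢ = 1.595 > 1, so g(0) = 0.450 > 0 and g(1) = -0.595 < 0.
Iterate (Newton) starting at V/F = 0.35:
  V/F = 0.350: g = 0.0859, g' = -0.846 → V/F = 0.452
  V/F = 0.452: g = 0.0015, g' = -0.823 → V/F = 0.453
Converged at V/F = 0.453.
Compositions from xᵢ = zᵢ/(1+V/F(Kᵢ−1)), yᵢ = Kᵢxᵢ:
  1: x = 0.293, y = 0.747
  2: x = 0.707, y = 0.253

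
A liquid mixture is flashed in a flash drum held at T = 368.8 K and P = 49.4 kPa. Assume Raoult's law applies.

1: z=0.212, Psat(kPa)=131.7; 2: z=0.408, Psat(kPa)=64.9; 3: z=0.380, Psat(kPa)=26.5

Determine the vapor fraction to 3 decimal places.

ψ = 0.722

Raoult's law: Kᵢ = Pᵢˢᵃᵗ/P = Pᵢˢᵃᵗ/49.4.
  K_1 = 131.7/49.4 = 2.66599, K_2 = 64.9/49.4 = 1.31377, K_3 = 26.5/49.4 = 0.53644
Iterate (Newton) starting at ψ = 0.5:
  ψ = 0.500: g = 0.0740, g' = -0.344 → ψ = 0.716
  ψ = 0.716: g = 0.0021, g' = -0.332 → ψ = 0.722
Converged at ψ = 0.722.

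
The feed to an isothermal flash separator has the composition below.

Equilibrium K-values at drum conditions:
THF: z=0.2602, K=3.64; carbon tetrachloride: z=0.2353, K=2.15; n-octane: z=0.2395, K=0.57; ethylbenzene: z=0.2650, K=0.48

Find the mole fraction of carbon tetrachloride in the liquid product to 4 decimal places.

x_carbon tetrachloride = 0.1266

Material balance + equilibrium reduce to Σ zᵢ(Kᵢ−1)/(1+V/F(Kᵢ−1)) = 0.
Check two-phase: ΣzᵢKᵢ = 1.7167 > 1 and Σzᵢ/Kᵢ = 1.1532 > 1, so g(0) = 0.7167 > 0 and g(1) = -0.1532 < 0.
Iterate (Newton) starting at V/F = 0.5:
  V/F = 0.5000: g = 0.15049, g' = -0.6651 → V/F = 0.7263
  V/F = 0.7263: g = 0.01174, g' = -0.5841 → V/F = 0.7464
Converged at V/F = 0.7464.
Compositions from xᵢ = zᵢ/(1+V/F(Kᵢ−1)), yᵢ = Kᵢxᵢ:
  THF: x = 0.0876, y = 0.3189
  carbon tetrachloride: x = 0.1266, y = 0.2722
  n-octane: x = 0.3527, y = 0.2010
  ethylbenzene: x = 0.4331, y = 0.2079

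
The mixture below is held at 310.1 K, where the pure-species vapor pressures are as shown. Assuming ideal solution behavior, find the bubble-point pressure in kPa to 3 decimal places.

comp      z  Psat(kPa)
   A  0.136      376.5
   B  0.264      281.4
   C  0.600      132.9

Pbub = 205.234 kPa

At the bubble point ψ → 0, so ΣzᵢKᵢ = 1 with Kᵢ = Pᵢˢᵃᵗ/P ⇒ P = ΣzᵢPᵢˢᵃᵗ.
P = 0.136·376.5 + 0.264·281.4 + 0.600·132.9 = 205.234 kPa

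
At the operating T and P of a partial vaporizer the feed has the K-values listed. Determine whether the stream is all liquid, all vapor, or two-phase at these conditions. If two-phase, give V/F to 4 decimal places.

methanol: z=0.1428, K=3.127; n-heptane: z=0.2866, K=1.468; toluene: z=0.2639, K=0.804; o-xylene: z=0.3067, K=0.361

ΣzᵢKᵢ = 1.1902; Σzᵢ/Kᵢ = 1.4187.
Both exceed 1, so a two-phase solution exists.
Rachford–Rice: g(ψ) = Σ zᵢ(Kᵢ−1)/(1+ψ(Kᵢ−1)) = 0.
Newton iteration, ψ⁰ = 0.46:
  ψ = 0.4600: g = -0.07053, g' = -0.4710 → ψ = 0.3103
  ψ = 0.3103: g = 0.00059, g' = -0.4887 → ψ = 0.3115
Converged at ψ = 0.3115.

two-phase, V/F = 0.3115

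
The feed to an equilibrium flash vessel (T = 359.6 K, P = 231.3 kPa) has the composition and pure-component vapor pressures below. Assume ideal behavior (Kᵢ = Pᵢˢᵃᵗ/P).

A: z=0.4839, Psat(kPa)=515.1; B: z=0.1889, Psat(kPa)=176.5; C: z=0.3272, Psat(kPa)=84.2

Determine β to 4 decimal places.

Raoult's law: Kᵢ = Pᵢˢᵃᵗ/P = Pᵢˢᵃᵗ/231.3.
  K_A = 515.1/231.3 = 2.226978, K_B = 176.5/231.3 = 0.763078, K_C = 84.2/231.3 = 0.364029
Rachford–Rice: g(β) = Σ zᵢ(Kᵢ−1)/(1+β(Kᵢ−1)) = 0.
Feasibility: ΣzᵢKᵢ = 1.3409, Σzᵢ/Kᵢ = 1.3637 — both > 1, two phases present.
Newton iteration, β⁰ = 0.69:
  β = 0.6900: g = -0.10278, g' = -0.6490 → β = 0.5316
  β = 0.5316: g = -0.00625, g' = -0.5828 → β = 0.5209
Converged at β = 0.5209.

β = 0.5209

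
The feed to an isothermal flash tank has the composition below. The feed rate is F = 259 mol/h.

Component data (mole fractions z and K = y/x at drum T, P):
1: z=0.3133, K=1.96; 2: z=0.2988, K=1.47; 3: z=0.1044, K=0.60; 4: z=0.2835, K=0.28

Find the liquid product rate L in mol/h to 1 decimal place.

Material balance + equilibrium reduce to Σ zᵢ(Kᵢ−1)/(1+V/F(Kᵢ−1)) = 0.
Feasibility: ΣzᵢKᵢ = 1.1953, Σzᵢ/Kᵢ = 1.5496 — both > 1, two phases present.
Newton–Raphson from V/F = 0.5:
  V/F = 0.5000: g = -0.05420, g' = -0.5600 → V/F = 0.4032
  V/F = 0.4032: g = -0.00251, g' = -0.5123 → V/F = 0.3983
Converged at V/F = 0.3983.
Then V = V/F·F = 0.3983·259 = 103.2 mol/h and L = F − V = 155.8 mol/h.

L = 155.8 mol/h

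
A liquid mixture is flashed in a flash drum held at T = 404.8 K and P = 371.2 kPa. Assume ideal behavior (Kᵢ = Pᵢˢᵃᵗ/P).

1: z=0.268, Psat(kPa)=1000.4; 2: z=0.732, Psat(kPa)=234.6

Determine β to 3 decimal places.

Raoult's law: Kᵢ = Pᵢˢᵃᵗ/P = Pᵢˢᵃᵗ/371.2.
  K_1 = 1000.4/371.2 = 2.69504, K_2 = 234.6/371.2 = 0.63200
Material balance + equilibrium reduce to Σ zᵢ(Kᵢ−1)/(1+β(Kᵢ−1)) = 0.
Feasibility: ΣzᵢKᵢ = 1.185, Σzᵢ/Kᵢ = 1.258 — both > 1, two phases present.
Iterate (Newton) starting at β = 0.5:
  β = 0.500: g = -0.0842, g' = -0.374 → β = 0.275
  β = 0.275: g = 0.0101, g' = -0.481 → β = 0.296
Converged at β = 0.296.

β = 0.296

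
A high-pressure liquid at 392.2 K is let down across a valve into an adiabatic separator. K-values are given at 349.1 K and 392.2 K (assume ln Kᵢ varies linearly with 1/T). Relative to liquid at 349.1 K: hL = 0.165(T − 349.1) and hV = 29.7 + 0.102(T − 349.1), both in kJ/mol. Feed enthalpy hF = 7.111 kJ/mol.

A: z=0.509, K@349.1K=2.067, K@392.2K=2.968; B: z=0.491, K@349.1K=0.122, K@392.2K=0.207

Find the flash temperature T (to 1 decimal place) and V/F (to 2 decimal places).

T = 357.9 K, V/F = 0.19

Adiabatic flash: solve Rachford–Rice at each trial T, then check hF = ψ·hV(T) + (1−ψ)·hL(T).
  T = 349.1 K: K = (2.067, 0.122), RR gives ψ = 0.120, H_out = 3.551 kJ/mol
  T = 392.2 K: K = (2.968, 0.207), RR gives ψ = 0.392, H_out = 17.700 kJ/mol
  T = 370.6 K: K = (2.502, 0.161), RR gives ψ = 0.280, H_out = 11.484 kJ/mol
  T = 359.9 K: K = (2.282, 0.141), RR gives ψ = 0.209, H_out = 7.859 kJ/mol
  T = 354.5 K: K = (2.173, 0.131), RR gives ψ = 0.167, H_out = 5.807 kJ/mol
  T = 357.2 K: K = (2.227, 0.136), RR gives ψ = 0.189, H_out = 6.855 kJ/mol
  T = 358.5 K: K = (2.253, 0.138), RR gives ψ = 0.199, H_out = 7.344 kJ/mol
Linear interpolation between T = 357.2 (H_out = 6.855) and T = 358.5 (H_out = 7.344) on hF = 7.111 gives T ≈ 357.9 K, at which ψ = 0.19.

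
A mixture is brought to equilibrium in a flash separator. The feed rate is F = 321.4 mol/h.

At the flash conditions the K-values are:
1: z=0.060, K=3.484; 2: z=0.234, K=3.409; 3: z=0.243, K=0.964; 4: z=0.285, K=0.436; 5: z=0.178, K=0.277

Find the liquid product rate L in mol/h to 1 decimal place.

Rachford–Rice: g(ψ) = Σ zᵢ(Kᵢ−1)/(1+ψ(Kᵢ−1)) = 0.
Feasibility: ΣzᵢKᵢ = 1.415, Σzᵢ/Kᵢ = 1.634 — both > 1, two phases present.
Newton–Raphson from ψ = 0.3:
  ψ = 0.300: g = 0.0460, g' = -0.863 → ψ = 0.353
  ψ = 0.353: g = 0.0015, g' = -0.811 → ψ = 0.355
Converged at ψ = 0.355.
Then V = ψ·F = 0.3551·321.4 = 114.1 mol/h and L = F − V = 207.3 mol/h.

L = 207.3 mol/h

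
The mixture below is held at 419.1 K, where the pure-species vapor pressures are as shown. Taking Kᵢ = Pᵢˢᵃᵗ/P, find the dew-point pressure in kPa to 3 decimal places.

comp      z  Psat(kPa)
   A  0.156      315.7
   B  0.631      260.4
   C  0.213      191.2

At the dew point ψ → 1, so Σzᵢ/Kᵢ = 1 with Kᵢ = Pᵢˢᵃᵗ/P ⇒ 1/P = Σzᵢ/Pᵢˢᵃᵗ.
1/P = 0.156/315.7 + 0.631/260.4 + 0.213/191.2 = 0.004031 ⇒ P = 248.056 kPa

Pdew = 248.056 kPa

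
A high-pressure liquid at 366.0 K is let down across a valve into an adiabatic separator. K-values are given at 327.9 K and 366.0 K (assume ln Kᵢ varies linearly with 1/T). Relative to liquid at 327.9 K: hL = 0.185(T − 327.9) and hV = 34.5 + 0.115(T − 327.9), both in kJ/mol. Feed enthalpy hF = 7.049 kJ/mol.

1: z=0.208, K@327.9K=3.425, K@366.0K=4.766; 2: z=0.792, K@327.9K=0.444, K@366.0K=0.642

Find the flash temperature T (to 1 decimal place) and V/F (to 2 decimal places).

T = 340.3 K, V/F = 0.14

Adiabatic flash: solve Rachford–Rice at each trial T, then check hF = ψ·hV(T) + (1−ψ)·hL(T).
  T = 327.9 K: K = (3.425, 0.444), RR gives ψ = 0.048, H_out = 1.639 kJ/mol
  T = 366.0 K: K = (4.766, 0.642), RR gives ψ = 0.371, H_out = 18.849 kJ/mol
  T = 346.9 K: K = (4.075, 0.539), RR gives ψ = 0.194, H_out = 9.941 kJ/mol
  T = 337.4 K: K = (3.745, 0.491), RR gives ψ = 0.120, H_out = 5.811 kJ/mol
  T = 342.1 K: K = (3.907, 0.514), RR gives ψ = 0.156, H_out = 7.849 kJ/mol
  T = 339.8 K: K = (3.828, 0.503), RR gives ψ = 0.138, H_out = 6.852 kJ/mol
Linear interpolation between T = 339.8 (H_out = 6.852) and T = 342.1 (H_out = 7.849) on hF = 7.049 gives T ≈ 340.3 K, at which ψ = 0.14.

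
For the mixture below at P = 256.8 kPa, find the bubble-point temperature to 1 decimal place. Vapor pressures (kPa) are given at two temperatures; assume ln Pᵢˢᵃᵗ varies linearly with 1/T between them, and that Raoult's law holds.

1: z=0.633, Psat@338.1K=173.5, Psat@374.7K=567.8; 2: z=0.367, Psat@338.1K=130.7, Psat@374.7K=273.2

Bubble-point temperature: ΣzᵢPᵢˢᵃᵗ(T) = P. Interpolate ln Pᵢˢᵃᵗ = aᵢ + bᵢ/T.
  T = 338.1 K: ΣzᵢPᵢˢᵃᵗ = 157.79 kPa
  T = 374.7 K: ΣzᵢPᵢˢᵃᵗ = 459.68 kPa
  T = 356.4 K: ΣzᵢPᵢˢᵃᵗ = 275.49 kPa
  T = 347.2 K: ΣzᵢPᵢˢᵃᵗ = 209.42 kPa
  T = 351.8 K: ΣzᵢPᵢˢᵃᵗ = 240.55 kPa
  T = 354.1 K: ΣzᵢPᵢˢᵃᵗ = 257.52 kPa
Interpolating between 351.8 K and 354.1 K gives T ≈ 354.0 K.

T = 354.0 K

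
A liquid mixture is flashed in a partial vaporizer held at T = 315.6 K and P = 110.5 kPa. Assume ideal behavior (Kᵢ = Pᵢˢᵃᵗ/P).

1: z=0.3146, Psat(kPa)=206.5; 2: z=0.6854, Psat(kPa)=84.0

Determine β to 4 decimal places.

β = 0.5229

Raoult's law: Kᵢ = Pᵢˢᵃᵗ/P = Pᵢˢᵃᵗ/110.5.
  K_1 = 206.5/110.5 = 1.868778, K_2 = 84.0/110.5 = 0.760181
Rachford–Rice: g(β) = Σ zᵢ(Kᵢ−1)/(1+β(Kᵢ−1)) = 0.
Check two-phase: ΣzᵢKᵢ = 1.1089 > 1 and Σzᵢ/Kᵢ = 1.0700 > 1, so g(0) = 0.1089 > 0 and g(1) = -0.0700 < 0.
Newton iteration, β⁰ = 0.5:
  β = 0.5000: g = 0.00378, g' = -0.1663 → β = 0.5227
  β = 0.5227: g = 0.00003, g' = -0.1638 → β = 0.5229
Converged at β = 0.5229.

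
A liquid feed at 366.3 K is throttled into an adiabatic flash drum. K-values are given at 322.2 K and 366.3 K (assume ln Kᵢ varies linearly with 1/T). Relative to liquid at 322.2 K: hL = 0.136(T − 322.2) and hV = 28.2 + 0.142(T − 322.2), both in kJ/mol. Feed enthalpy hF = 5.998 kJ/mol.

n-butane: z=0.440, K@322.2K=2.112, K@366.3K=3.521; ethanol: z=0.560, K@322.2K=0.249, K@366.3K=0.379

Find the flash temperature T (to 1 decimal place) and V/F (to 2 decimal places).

Adiabatic flash: solve Rachford–Rice at each trial T, then check hF = ψ·hV(T) + (1−ψ)·hL(T).
  T = 322.2 K: K = (2.112, 0.249), RR gives ψ = 0.082, H_out = 2.321 kJ/mol
  T = 366.3 K: K = (3.521, 0.379), RR gives ψ = 0.486, H_out = 19.843 kJ/mol
  T = 344.2 K: K = (2.770, 0.311), RR gives ψ = 0.322, H_out = 12.129 kJ/mol
  T = 333.2 K: K = (2.430, 0.279), RR gives ψ = 0.219, H_out = 7.684 kJ/mol
  T = 327.7 K: K = (2.268, 0.264), RR gives ψ = 0.156, H_out = 5.158 kJ/mol
  T = 330.4 K: K = (2.347, 0.272), RR gives ψ = 0.188, H_out = 6.431 kJ/mol
  T = 329.0 K: K = (2.306, 0.268), RR gives ψ = 0.172, H_out = 5.779 kJ/mol
Linear interpolation between T = 329.0 (H_out = 5.779) and T = 330.4 (H_out = 6.431) on hF = 5.998 gives T ≈ 329.5 K, at which ψ = 0.18.

T = 329.5 K, V/F = 0.18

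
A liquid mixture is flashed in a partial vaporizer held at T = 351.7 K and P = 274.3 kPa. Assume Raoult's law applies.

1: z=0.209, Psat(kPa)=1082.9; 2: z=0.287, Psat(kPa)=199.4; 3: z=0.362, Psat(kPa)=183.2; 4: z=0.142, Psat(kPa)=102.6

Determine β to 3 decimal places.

Raoult's law: Kᵢ = Pᵢˢᵃᵗ/P = Pᵢˢᵃᵗ/274.3.
  K_1 = 1082.9/274.3 = 3.94787, K_2 = 199.4/274.3 = 0.72694, K_3 = 183.2/274.3 = 0.66788, K_4 = 102.6/274.3 = 0.37404
Rachford–Rice: g(β) = Σ zᵢ(Kᵢ−1)/(1+β(Kᵢ−1)) = 0.
g(0) = ΣzᵢKᵢ − 1 = 0.329 and g(1) = 1 − Σzᵢ/Kᵢ = -0.369, so a root lies in (0, 1).
Newton iteration, β⁰ = 0.5:
  β = 0.500: g = -0.1153, g' = -0.501 → β = 0.270
  β = 0.270: g = 0.0196, g' = -0.717 → β = 0.297
  β = 0.297: g = 0.0006, g' = -0.675 → β = 0.298
Converged at β = 0.298.

β = 0.298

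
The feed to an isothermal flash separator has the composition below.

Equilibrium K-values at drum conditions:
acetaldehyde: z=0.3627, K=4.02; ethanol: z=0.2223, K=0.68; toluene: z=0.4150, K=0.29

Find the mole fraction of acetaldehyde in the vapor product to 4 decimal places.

Newton iteration, ψ⁰ = 0.34:
  ψ = 0.3400: g = 0.07220, g' = -1.1975 → ψ = 0.4003
  ψ = 0.4003: g = 0.00265, g' = -1.1162 → ψ = 0.4027
Converged at ψ = 0.4027.
Compositions from xᵢ = zᵢ/(1+ψ(Kᵢ−1)), yᵢ = Kᵢxᵢ:
  acetaldehyde: x = 0.1637, y = 0.6579
  ethanol: x = 0.2552, y = 0.1735
  toluene: x = 0.5812, y = 0.1685

y_acetaldehyde = 0.6579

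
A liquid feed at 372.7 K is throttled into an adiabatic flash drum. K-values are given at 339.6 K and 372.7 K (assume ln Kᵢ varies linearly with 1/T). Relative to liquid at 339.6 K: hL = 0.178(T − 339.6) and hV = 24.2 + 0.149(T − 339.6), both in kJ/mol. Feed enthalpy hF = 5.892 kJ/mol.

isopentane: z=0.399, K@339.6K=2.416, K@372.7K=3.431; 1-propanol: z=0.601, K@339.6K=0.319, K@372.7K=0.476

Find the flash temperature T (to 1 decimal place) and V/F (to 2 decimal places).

T = 344.0 K, V/F = 0.21

Adiabatic flash: solve Rachford–Rice at each trial T, then check hF = ψ·hV(T) + (1−ψ)·hL(T).
  T = 339.6 K: K = (2.416, 0.319), RR gives ψ = 0.161, H_out = 3.908 kJ/mol
  T = 372.7 K: K = (3.431, 0.476), RR gives ψ = 0.514, H_out = 17.842 kJ/mol
  T = 356.1 K: K = (2.901, 0.393), RR gives ψ = 0.341, H_out = 11.033 kJ/mol
  T = 347.9 K: K = (2.655, 0.355), RR gives ψ = 0.256, H_out = 7.601 kJ/mol
  T = 343.8 K: K = (2.535, 0.337), RR gives ψ = 0.210, H_out = 5.815 kJ/mol
  T = 345.9 K: K = (2.596, 0.346), RR gives ψ = 0.234, H_out = 6.738 kJ/mol
Linear interpolation between T = 343.8 (H_out = 5.815) and T = 345.9 (H_out = 6.738) on hF = 5.892 gives T ≈ 344.0 K, at which ψ = 0.21.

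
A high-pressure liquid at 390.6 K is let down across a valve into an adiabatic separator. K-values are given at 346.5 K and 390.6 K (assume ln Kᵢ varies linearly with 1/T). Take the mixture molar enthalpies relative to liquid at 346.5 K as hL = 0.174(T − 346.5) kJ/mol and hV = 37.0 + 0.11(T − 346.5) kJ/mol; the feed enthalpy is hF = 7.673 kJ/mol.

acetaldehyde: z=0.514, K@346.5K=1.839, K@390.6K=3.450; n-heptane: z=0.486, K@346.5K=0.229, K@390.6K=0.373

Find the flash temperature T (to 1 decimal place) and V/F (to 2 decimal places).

Adiabatic flash: solve Rachford–Rice at each trial T, then check hF = ψ·hV(T) + (1−ψ)·hL(T).
  T = 346.5 K: K = (1.839, 0.229), RR gives ψ = 0.087, H_out = 3.234 kJ/mol
  T = 390.6 K: K = (3.450, 0.373), RR gives ψ = 0.621, H_out = 28.912 kJ/mol
  T = 368.6 K: K = (2.569, 0.297), RR gives ψ = 0.421, H_out = 18.828 kJ/mol
  T = 357.6 K: K = (2.186, 0.262), RR gives ψ = 0.287, H_out = 12.334 kJ/mol
  T = 352.1 K: K = (2.009, 0.245), RR gives ψ = 0.200, H_out = 8.288 kJ/mol
  T = 349.3 K: K = (1.923, 0.237), RR gives ψ = 0.147, H_out = 5.907 kJ/mol
  T = 350.7 K: K = (1.966, 0.241), RR gives ψ = 0.174, H_out = 7.129 kJ/mol
  T = 351.4 K: K = (1.988, 0.243), RR gives ψ = 0.187, H_out = 7.716 kJ/mol
Linear interpolation between T = 350.7 (H_out = 7.129) and T = 351.4 (H_out = 7.716) on hF = 7.673 gives T ≈ 351.3 K, at which ψ = 0.19.

T = 351.3 K, V/F = 0.19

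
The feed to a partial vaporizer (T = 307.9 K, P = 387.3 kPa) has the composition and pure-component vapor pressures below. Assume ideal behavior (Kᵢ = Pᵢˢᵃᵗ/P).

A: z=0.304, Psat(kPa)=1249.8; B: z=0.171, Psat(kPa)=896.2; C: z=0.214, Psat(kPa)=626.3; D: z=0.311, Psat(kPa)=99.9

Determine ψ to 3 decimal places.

Raoult's law: Kᵢ = Pᵢˢᵃᵗ/P = Pᵢˢᵃᵗ/387.3.
  K_A = 1249.8/387.3 = 3.22696, K_B = 896.2/387.3 = 2.31397, K_C = 626.3/387.3 = 1.61709, K_D = 99.9/387.3 = 0.25794
Let ψ = V/F and solve Σ zᵢ(Kᵢ−1)/(1+ψ(Kᵢ−1)) = 0.
g(0) = ΣzᵢKᵢ − 1 = 0.803 and g(1) = 1 − Σzᵢ/Kᵢ = -0.506, so a root lies in (0, 1).
Iterate (Newton) starting at ψ = 0.66:
  ψ = 0.660: g = 0.0360, g' = -1.031 → ψ = 0.695
  ψ = 0.695: g = -0.0009, g' = -1.083 → ψ = 0.694
Converged at ψ = 0.694.

ψ = 0.694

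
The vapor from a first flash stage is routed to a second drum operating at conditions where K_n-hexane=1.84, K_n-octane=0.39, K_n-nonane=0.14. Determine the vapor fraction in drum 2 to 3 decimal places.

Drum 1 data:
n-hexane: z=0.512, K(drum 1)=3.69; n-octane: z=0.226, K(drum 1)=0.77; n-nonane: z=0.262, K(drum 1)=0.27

Drum 1:
Newton iteration, ψ₁⁰ = 0.48:
  ψ₁ = 0.480: g = 0.2483, g' = -1.052 → ψ₁ = 0.716
  ψ₁ = 0.716: g = 0.0077, g' = -1.063 → ψ₁ = 0.723
Converged at ψ₁ = 0.723.
Drum-1 compositions:
  n-hexane: x = 0.174, y = 0.641
  n-octane: x = 0.271, y = 0.209
  n-nonane: x = 0.555, y = 0.150
Drum-2 feed = drum-1 vapor: z₂ = (0.6414, 0.2087, 0.1499).
Drum 2:
Let ψ₂ = V/F and solve Σ zᵢ(Kᵢ−1)/(1+ψ₂(Kᵢ−1)) = 0.
Check two-phase: ΣzᵢKᵢ = 1.283 > 1 and Σzᵢ/Kᵢ = 1.954 > 1, so g(0) = 0.283 > 0 and g(1) = -0.954 < 0.
Iterate (Newton) starting at ψ₂ = 0.5:
  ψ₂ = 0.500: g = -0.0299, g' = -0.726 → ψ₂ = 0.459
  ψ₂ = 0.459: g = -0.0008, g' = -0.688 → ψ₂ = 0.458
Converged at ψ₂ = 0.458.
  n-hexane: x = 0.463, y = 0.852
  n-octane: x = 0.290, y = 0.113
  n-nonane: x = 0.247, y = 0.035

V/F (drum 2) = 0.458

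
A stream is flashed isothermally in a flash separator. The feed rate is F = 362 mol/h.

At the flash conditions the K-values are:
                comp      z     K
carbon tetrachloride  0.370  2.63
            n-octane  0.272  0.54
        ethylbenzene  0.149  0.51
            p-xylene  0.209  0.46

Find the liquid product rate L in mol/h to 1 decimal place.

L = 230.9 mol/h

Rachford–Rice: g(ψ) = Σ zᵢ(Kᵢ−1)/(1+ψ(Kᵢ−1)) = 0.
Feasibility: ΣzᵢKᵢ = 1.292, Σzᵢ/Kᵢ = 1.391 — both > 1, two phases present.
Iterate (Newton) starting at ψ = 0.38:
  ψ = 0.380: g = -0.0109, g' = -0.610 → ψ = 0.362
Converged at ψ = 0.362.
Then V = ψ·F = 0.3622·362 = 131.1 mol/h and L = F − V = 230.9 mol/h.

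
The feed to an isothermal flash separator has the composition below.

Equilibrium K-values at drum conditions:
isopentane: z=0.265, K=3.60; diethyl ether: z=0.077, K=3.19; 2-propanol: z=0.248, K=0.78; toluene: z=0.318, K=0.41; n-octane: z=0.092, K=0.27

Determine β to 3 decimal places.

β = 0.433

Rachford–Rice: g(β) = Σ zᵢ(Kᵢ−1)/(1+β(Kᵢ−1)) = 0.
Check two-phase: ΣzᵢKᵢ = 1.548 > 1 and Σzᵢ/Kᵢ = 1.532 > 1, so g(0) = 0.548 > 0 and g(1) = -0.532 < 0.
Newton–Raphson from β = 0.5:
  β = 0.500: g = -0.0531, g' = -0.782 → β = 0.432
  β = 0.432: g = 0.0009, g' = -0.813 → β = 0.433
Converged at β = 0.433.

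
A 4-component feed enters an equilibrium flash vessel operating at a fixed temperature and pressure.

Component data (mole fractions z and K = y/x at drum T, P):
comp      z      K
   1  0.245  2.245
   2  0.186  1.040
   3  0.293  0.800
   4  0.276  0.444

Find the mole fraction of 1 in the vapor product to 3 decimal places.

Material balance + equilibrium reduce to Σ zᵢ(Kᵢ−1)/(1+V/F(Kᵢ−1)) = 0.
Feasibility: ΣzᵢKᵢ = 1.100, Σzᵢ/Kᵢ = 1.276 — both > 1, two phases present.
Iterate (Newton) starting at V/F = 0.36:
  V/F = 0.360: g = -0.0370, g' = -0.328 → V/F = 0.247
  V/F = 0.247: g = 0.0011, g' = -0.350 → V/F = 0.250
Converged at V/F = 0.250.
Compositions from xᵢ = zᵢ/(1+V/F(Kᵢ−1)), yᵢ = Kᵢxᵢ:
  1: x = 0.187, y = 0.419
  2: x = 0.184, y = 0.192
  3: x = 0.308, y = 0.247
  4: x = 0.321, y = 0.142

y_1 = 0.419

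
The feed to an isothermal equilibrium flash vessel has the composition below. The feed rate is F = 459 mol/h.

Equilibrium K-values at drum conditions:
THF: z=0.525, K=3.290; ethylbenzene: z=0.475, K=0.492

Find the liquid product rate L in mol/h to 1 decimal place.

L = 79.8 mol/h

Rachford–Rice: g(ψ) = Σ zᵢ(Kᵢ−1)/(1+ψ(Kᵢ−1)) = 0.
g(0) = ΣzᵢKᵢ − 1 = 0.961 and g(1) = 1 − Σzᵢ/Kᵢ = -0.125, so a root lies in (0, 1).
Newton iteration, ψ⁰ = 0.35:
  ψ = 0.350: g = 0.3739, g' = -1.030 → ψ = 0.713
  ψ = 0.713: g = 0.0782, g' = -0.699 → ψ = 0.825
  ψ = 0.825: g = 0.0006, g' = -0.693 → ψ = 0.826
Converged at ψ = 0.826.
Then V = ψ·F = 0.8260·459 = 379.2 mol/h and L = F − V = 79.8 mol/h.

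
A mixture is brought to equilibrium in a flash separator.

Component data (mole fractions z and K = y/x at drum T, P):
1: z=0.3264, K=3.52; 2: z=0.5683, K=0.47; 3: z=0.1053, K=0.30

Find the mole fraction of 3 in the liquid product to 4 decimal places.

Material balance + equilibrium reduce to Σ zᵢ(Kᵢ−1)/(1+ψ(Kᵢ−1)) = 0.
g(0) = ΣzᵢKᵢ − 1 = 0.4476 and g(1) = 1 − Σzᵢ/Kᵢ = -0.6529, so a root lies in (0, 1).
Iterate (Newton) starting at ψ = 0.39:
  ψ = 0.3900: g = -0.06624, g' = -0.8785 → ψ = 0.3146
  ψ = 0.3146: g = 0.00280, g' = -0.9597 → ψ = 0.3175
Converged at ψ = 0.3175.
Compositions from xᵢ = zᵢ/(1+ψ(Kᵢ−1)), yᵢ = Kᵢxᵢ:
  1: x = 0.1813, y = 0.6382
  2: x = 0.6833, y = 0.3211
  3: x = 0.1354, y = 0.0406

x_3 = 0.1354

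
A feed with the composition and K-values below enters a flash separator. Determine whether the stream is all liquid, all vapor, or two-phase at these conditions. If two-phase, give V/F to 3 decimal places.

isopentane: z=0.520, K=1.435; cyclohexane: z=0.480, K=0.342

all liquid

ΣzᵢKᵢ = 0.910; Σzᵢ/Kᵢ = 1.766.
Since ΣzᵢKᵢ < 1 the mixture is below its bubble point — single liquid phase.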